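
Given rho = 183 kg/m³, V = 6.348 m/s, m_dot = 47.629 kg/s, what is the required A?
Formula: \dot{m} = \rho A V
Substituting knowns: 47.629 = 183·A·6.348
Solving for A: A = 47.629/(183·6.348) = 0.041 m²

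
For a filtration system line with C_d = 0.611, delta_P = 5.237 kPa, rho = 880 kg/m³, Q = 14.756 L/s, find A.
Formula: Q = C_d A \sqrt{\frac{2 \Delta P}{\rho}}
Substituting knowns: 14.756 = 0.611·A·√(2·(5.237·1000)/880)·1000
Solving for A: A = (14.756/1000)/(0.611·√(2·(5.237·1000)/880)) = 0.007 m²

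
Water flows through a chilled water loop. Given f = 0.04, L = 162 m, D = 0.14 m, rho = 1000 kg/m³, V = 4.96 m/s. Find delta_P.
Formula: \Delta P = f \frac{L}{D} \frac{\rho V^2}{2}
delta_P = 0.04·(162/0.14)·0.5·1000·4.96²/1000 = 569.4 kPa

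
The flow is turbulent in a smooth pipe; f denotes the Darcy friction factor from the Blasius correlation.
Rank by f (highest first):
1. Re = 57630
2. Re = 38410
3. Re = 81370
Case 1: f = 0.0204
Case 2: f = 0.02257
Case 3: f = 0.01871
Ranking (highest first): 2, 1, 3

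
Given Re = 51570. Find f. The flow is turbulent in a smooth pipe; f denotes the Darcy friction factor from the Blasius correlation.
Formula: f = \frac{0.316}{Re^{0.25}}
f = 0.316/51570^0.25 = 0.02097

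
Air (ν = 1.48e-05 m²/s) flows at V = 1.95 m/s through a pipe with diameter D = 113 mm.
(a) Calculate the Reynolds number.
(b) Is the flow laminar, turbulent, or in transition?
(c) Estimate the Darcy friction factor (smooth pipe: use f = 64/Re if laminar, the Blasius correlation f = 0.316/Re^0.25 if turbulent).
(a) Re = V·D/ν = 1.95·0.113/1.48e-05 = 14889
(b) Flow regime: turbulent (Re > 4000)
(c) Friction factor: f = 0.316/Re^0.25 = 0.316/14889^0.25 = 0.02861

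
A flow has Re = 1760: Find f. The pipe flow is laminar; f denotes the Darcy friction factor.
Formula: f = \frac{64}{Re}
f = 64/1760 = 0.03636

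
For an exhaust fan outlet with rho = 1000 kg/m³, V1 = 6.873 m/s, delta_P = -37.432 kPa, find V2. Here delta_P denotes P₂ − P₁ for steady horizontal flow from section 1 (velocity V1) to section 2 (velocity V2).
Formula: \Delta P = \frac{1}{2} \rho (V_1^2 - V_2^2)
Substituting knowns: -37.432 = 0.5·1000·(6.873² − V2²)/1000
Solving for V2: V2 = √(6.873² − 2·(-37.432·1000)/1000) = 11.05 m/s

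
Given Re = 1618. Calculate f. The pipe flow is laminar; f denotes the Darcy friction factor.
Formula: f = \frac{64}{Re}
f = 64/1618 = 0.03956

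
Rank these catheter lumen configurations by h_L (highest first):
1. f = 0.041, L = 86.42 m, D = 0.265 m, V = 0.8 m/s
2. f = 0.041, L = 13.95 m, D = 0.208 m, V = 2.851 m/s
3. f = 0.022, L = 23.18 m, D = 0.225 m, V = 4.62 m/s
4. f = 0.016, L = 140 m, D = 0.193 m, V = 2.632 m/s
Case 1: h_L = 0.4361 m
Case 2: h_L = 1.139 m
Case 3: h_L = 2.466 m
Case 4: h_L = 4.098 m
Ranking (highest first): 4, 3, 2, 1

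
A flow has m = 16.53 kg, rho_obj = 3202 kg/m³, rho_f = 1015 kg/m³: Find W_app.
Formula: W_{app} = mg\left(1 - \frac{\rho_f}{\rho_{obj}}\right)
W_app = 16.53·9.81·(1 − 1015/3202) = 110.8 N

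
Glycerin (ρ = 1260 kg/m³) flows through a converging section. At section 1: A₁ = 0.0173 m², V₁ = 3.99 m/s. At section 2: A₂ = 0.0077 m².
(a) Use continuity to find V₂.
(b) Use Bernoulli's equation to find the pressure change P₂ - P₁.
(a) Continuity: A₁V₁=A₂V₂ -> V₂=A₁V₁/A₂=0.0173*3.99/0.0077=8.96 m/s
(b) Bernoulli: P₂-P₁=0.5*rho*(V₁^2-V₂^2)/1000=0.5*1260*(3.99^2-8.96^2)/1000=-40.55 kPa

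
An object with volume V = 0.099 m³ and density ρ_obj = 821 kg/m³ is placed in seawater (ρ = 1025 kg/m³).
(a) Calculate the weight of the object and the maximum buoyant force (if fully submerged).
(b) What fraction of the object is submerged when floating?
(a) W=rho_obj*g*V=821*9.81*0.099=797.3 N; F_B(max)=rho*g*V=1025*9.81*0.099=995.5 N
(b) Floating fraction=rho_obj/rho=821/1025=0.801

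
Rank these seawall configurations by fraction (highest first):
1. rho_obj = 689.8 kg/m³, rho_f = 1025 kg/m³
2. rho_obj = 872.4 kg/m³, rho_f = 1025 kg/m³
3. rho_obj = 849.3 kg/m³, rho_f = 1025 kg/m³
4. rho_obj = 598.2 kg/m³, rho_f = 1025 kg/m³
Case 1: fraction = 0.673
Case 2: fraction = 0.8511
Case 3: fraction = 0.8286
Case 4: fraction = 0.5836
Ranking (highest first): 2, 3, 1, 4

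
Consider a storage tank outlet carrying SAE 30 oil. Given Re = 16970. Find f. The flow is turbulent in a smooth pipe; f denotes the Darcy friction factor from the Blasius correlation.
Formula: f = \frac{0.316}{Re^{0.25}}
f = 0.316/16970^0.25 = 0.02769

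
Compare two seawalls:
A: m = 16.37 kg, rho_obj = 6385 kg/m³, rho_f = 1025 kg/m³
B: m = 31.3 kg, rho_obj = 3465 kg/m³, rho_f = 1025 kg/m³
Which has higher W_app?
W_app(A) = 134.8 N, W_app(B) = 216.2 N. Answer: B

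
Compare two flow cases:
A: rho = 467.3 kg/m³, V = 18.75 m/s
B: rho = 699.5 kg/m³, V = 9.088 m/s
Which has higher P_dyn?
P_dyn(A) = 82.14 kPa, P_dyn(B) = 28.89 kPa. Answer: A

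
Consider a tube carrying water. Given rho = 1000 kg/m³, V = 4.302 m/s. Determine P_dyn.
Formula: P_{dyn} = \frac{1}{2} \rho V^2
P_dyn = 0.5·1000·4.302²/1000 = 9.254 kPa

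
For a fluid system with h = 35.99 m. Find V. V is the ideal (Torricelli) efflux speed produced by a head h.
Formula: V = \sqrt{2 g h}
V = √(2·9.81·35.99) = 26.57 m/s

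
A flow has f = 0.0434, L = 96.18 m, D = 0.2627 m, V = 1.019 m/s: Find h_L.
Formula: h_L = f \frac{L}{D} \frac{V^2}{2g}
h_L = 0.0434·(96.18/0.2627)·1.019²/(2·9.81) = 0.8409 m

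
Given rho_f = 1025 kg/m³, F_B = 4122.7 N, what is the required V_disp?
Formula: F_B = \rho_f g V_{disp}
Substituting knowns: 4122.7 = 1025·9.81·V_disp
Solving for V_disp: V_disp = 4122.7/(1025·9.81) = 0.41 m³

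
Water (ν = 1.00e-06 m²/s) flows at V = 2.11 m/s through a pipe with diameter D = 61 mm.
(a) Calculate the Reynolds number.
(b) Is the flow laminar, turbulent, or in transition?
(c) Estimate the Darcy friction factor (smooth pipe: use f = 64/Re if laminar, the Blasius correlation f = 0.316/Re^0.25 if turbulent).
(a) Re = V·D/ν = 2.11·0.061/1.00e-06 = 128710
(b) Flow regime: turbulent (Re > 4000)
(c) Friction factor: f = 0.316/Re^0.25 = 0.316/128710^0.25 = 0.01668 (Blasius is strictly valid for Re ≲ 1e5; used here as the smooth-pipe estimate the problem specifies)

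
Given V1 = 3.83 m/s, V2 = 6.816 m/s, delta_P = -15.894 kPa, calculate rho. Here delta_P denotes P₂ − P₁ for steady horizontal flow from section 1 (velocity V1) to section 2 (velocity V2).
Formula: \Delta P = \frac{1}{2} \rho (V_1^2 - V_2^2)
Substituting knowns: -15.894 = 0.5·rho·(3.83² − 6.816²)/1000
Solving for rho: rho = 2·(-15.894·1000)/(3.83² − 6.816²) = 1000 kg/m³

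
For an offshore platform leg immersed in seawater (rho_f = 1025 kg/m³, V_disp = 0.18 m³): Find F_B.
Formula: F_B = \rho_f g V_{disp}
F_B = 1025·9.81·0.18 = 1810 N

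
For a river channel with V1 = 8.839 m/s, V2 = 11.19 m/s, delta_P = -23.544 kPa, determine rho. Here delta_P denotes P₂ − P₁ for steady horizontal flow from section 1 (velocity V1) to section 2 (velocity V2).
Formula: \Delta P = \frac{1}{2} \rho (V_1^2 - V_2^2)
Substituting knowns: -23.544 = 0.5·rho·(8.839² − 11.19²)/1000
Solving for rho: rho = 2·(-23.544·1000)/(8.839² − 11.19²) = 1000 kg/m³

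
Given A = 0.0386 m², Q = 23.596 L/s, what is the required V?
Formula: Q = A V
Substituting knowns: 23.596 = 0.0386·V·1000
Solving for V: V = (23.596/1000)/0.0386 = 0.6113 m/s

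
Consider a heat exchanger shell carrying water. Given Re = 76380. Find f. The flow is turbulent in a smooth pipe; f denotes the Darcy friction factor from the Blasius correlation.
Formula: f = \frac{0.316}{Re^{0.25}}
f = 0.316/76380^0.25 = 0.01901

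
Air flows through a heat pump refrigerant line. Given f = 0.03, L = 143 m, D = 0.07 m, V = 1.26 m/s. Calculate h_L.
Formula: h_L = f \frac{L}{D} \frac{V^2}{2g}
h_L = 0.03·(143/0.07)·1.26²/(2·9.81) = 4.959 m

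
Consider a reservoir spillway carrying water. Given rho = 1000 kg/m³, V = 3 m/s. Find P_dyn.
Formula: P_{dyn} = \frac{1}{2} \rho V^2
P_dyn = 0.5·1000·3²/1000 = 4.5 kPa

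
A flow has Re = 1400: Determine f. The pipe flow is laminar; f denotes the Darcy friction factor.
Formula: f = \frac{64}{Re}
f = 64/1400 = 0.04571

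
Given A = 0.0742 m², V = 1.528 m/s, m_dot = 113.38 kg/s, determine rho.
Formula: \dot{m} = \rho A V
Substituting knowns: 113.38 = rho·0.0742·1.528
Solving for rho: rho = 113.38/(0.0742·1.528) = 1000 kg/m³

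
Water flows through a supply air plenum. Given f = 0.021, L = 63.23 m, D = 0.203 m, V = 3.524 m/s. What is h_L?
Formula: h_L = f \frac{L}{D} \frac{V^2}{2g}
h_L = 0.021·(63.23/0.203)·3.524²/(2·9.81) = 4.14 m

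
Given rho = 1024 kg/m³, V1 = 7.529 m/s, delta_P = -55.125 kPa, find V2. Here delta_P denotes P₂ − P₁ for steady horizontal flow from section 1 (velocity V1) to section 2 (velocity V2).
Formula: \Delta P = \frac{1}{2} \rho (V_1^2 - V_2^2)
Substituting knowns: -55.125 = 0.5·1024·(7.529² − V2²)/1000
Solving for V2: V2 = √(7.529² − 2·(-55.125·1000)/1024) = 12.82 m/s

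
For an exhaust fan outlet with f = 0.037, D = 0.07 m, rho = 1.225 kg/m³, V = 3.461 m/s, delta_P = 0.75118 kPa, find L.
Formula: \Delta P = f \frac{L}{D} \frac{\rho V^2}{2}
Substituting knowns: 0.75118 = 0.037·(L/0.07)·0.5·1.225·3.461²/1000
Solving for L: L = (0.75118·1000)·0.07/(0.037·0.5·1.225·3.461²) = 193.7 m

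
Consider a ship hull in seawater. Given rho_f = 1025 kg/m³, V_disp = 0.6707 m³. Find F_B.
Formula: F_B = \rho_f g V_{disp}
F_B = 1025·9.81·0.6707 = 6744 N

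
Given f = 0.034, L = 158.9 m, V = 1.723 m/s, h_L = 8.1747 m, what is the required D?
Formula: h_L = f \frac{L}{D} \frac{V^2}{2g}
Substituting knowns: 8.1747 = 0.034·(158.9/D)·1.723²/(2·9.81)
Solving for D: D = 0.034·158.9·1.723²/(2·9.81·8.1747) = 0.1 m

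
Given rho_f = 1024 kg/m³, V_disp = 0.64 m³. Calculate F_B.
Formula: F_B = \rho_f g V_{disp}
F_B = 1024·9.81·0.64 = 6429 N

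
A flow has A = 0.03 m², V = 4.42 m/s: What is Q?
Formula: Q = A V
Q = 0.03·4.42·1000 = 132.6 L/s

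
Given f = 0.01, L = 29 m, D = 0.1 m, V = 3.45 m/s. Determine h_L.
Formula: h_L = f \frac{L}{D} \frac{V^2}{2g}
h_L = 0.01·(29/0.1)·3.45²/(2·9.81) = 1.759 m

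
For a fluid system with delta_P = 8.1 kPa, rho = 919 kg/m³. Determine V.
Formula: V = \sqrt{\frac{2 \Delta P}{\rho}}
V = √(2·(8.1·1000)/919) = 4.199 m/s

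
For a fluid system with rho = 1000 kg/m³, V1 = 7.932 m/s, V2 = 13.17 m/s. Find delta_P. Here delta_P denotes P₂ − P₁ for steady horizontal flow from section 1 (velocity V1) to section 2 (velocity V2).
Formula: \Delta P = \frac{1}{2} \rho (V_1^2 - V_2^2)
delta_P = 0.5·1000·(7.932² − 13.17²)/1000 = -55.27 kPa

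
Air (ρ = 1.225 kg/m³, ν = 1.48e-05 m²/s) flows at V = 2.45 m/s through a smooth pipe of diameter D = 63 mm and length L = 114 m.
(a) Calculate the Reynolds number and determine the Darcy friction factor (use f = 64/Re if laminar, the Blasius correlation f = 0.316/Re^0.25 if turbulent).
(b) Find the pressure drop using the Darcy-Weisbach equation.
(a) Re = V·D/ν = 2.45·0.063/1.48e-05 = 10429 → turbulent (Re > 4000); f = 0.316/Re^0.25 = 0.316/10429^0.25 = 0.03127
(b) Darcy-Weisbach: ΔP = f·(L/D)·½ρV²/1000 = 0.03127·(114/0.063)·½·1.225·2.45²/1000 = 0.208 kPa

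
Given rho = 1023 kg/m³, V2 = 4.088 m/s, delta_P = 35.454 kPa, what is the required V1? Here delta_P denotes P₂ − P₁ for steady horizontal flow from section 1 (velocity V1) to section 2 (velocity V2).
Formula: \Delta P = \frac{1}{2} \rho (V_1^2 - V_2^2)
Substituting knowns: 35.454 = 0.5·1023·(V1² − 4.088²)/1000
Solving for V1: V1 = √(4.088² + 2·(35.454·1000)/1023) = 9.275 m/s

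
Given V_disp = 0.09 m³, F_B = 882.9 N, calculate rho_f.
Formula: F_B = \rho_f g V_{disp}
Substituting knowns: 882.9 = rho_f·9.81·0.09
Solving for rho_f: rho_f = 882.9/(9.81·0.09) = 1000 kg/m³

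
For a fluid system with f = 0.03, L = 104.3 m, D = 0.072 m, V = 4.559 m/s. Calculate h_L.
Formula: h_L = f \frac{L}{D} \frac{V^2}{2g}
h_L = 0.03·(104.3/0.072)·4.559²/(2·9.81) = 46.04 m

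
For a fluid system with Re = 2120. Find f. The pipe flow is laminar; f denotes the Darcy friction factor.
Formula: f = \frac{64}{Re}
f = 64/2120 = 0.03019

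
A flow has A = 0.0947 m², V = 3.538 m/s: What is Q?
Formula: Q = A V
Q = 0.0947·3.538·1000 = 335 L/s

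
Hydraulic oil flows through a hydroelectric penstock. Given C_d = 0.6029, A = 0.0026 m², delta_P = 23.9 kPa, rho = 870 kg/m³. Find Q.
Formula: Q = C_d A \sqrt{\frac{2 \Delta P}{\rho}}
Q = 0.6029·0.0026·√(2·(23.9·1000)/870)·1000 = 11.62 L/s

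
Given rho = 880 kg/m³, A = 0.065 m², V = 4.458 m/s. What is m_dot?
Formula: \dot{m} = \rho A V
m_dot = 880·0.065·4.458 = 255 kg/s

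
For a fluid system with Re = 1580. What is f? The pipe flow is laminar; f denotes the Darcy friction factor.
Formula: f = \frac{64}{Re}
f = 64/1580 = 0.04051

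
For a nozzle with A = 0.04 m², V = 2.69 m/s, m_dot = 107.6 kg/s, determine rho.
Formula: \dot{m} = \rho A V
Substituting knowns: 107.6 = rho·0.04·2.69
Solving for rho: rho = 107.6/(0.04·2.69) = 1000 kg/m³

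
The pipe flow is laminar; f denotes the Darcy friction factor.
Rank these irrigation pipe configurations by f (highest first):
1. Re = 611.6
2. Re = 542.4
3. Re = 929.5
Case 1: f = 0.1046
Case 2: f = 0.118
Case 3: f = 0.06885
Ranking (highest first): 2, 1, 3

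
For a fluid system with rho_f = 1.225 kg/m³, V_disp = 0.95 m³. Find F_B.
Formula: F_B = \rho_f g V_{disp}
F_B = 1.225·9.81·0.95 = 11.42 N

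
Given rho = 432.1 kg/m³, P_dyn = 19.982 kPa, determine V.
Formula: P_{dyn} = \frac{1}{2} \rho V^2
Substituting knowns: 19.982 = 0.5·432.1·V²/1000
Solving for V: V = √(2·(19.982·1000)/432.1) = 9.617 m/s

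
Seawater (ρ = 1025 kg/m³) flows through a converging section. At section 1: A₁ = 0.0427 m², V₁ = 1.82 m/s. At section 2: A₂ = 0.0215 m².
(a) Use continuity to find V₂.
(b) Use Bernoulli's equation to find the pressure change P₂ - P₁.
(a) Continuity: A₁V₁=A₂V₂ -> V₂=A₁V₁/A₂=0.0427*1.82/0.0215=3.61 m/s
(b) Bernoulli: P₂-P₁=0.5*rho*(V₁^2-V₂^2)/1000=0.5*1025*(1.82^2-3.61^2)/1000=-4.981 kPa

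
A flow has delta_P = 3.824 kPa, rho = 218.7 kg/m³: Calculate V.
Formula: V = \sqrt{\frac{2 \Delta P}{\rho}}
V = √(2·(3.824·1000)/218.7) = 5.914 m/s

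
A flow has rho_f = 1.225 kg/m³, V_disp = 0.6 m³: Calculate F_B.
Formula: F_B = \rho_f g V_{disp}
F_B = 1.225·9.81·0.6 = 7.21 N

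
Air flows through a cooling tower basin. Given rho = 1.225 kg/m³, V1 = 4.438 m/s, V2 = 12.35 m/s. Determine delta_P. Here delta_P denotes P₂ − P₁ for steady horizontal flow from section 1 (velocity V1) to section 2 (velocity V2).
Formula: \Delta P = \frac{1}{2} \rho (V_1^2 - V_2^2)
delta_P = 0.5·1.225·(4.438² − 12.35²)/1000 = -0.08136 kPa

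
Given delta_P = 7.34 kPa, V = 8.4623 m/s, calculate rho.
Formula: V = \sqrt{\frac{2 \Delta P}{\rho}}
Substituting knowns: 8.4623 = √(2·(7.34·1000)/rho)
Solving for rho: rho = 2·(7.34·1000)/8.4623² = 205 kg/m³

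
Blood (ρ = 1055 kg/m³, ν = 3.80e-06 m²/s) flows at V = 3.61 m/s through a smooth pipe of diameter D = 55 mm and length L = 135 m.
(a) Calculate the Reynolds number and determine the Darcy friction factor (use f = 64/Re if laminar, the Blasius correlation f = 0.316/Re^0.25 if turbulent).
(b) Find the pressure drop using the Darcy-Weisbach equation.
(a) Re = V·D/ν = 3.61·0.055/3.80e-06 = 52250 → turbulent (Re > 4000); f = 0.316/Re^0.25 = 0.316/52250^0.25 = 0.020901
(b) Darcy-Weisbach: ΔP = f·(L/D)·½ρV²/1000 = 0.020901·(135/0.055)·½·1055·3.61²/1000 = 352.7 kPa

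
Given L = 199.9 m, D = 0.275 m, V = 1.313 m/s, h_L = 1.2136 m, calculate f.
Formula: h_L = f \frac{L}{D} \frac{V^2}{2g}
Substituting knowns: 1.2136 = f·(199.9/0.275)·1.313²/(2·9.81)
Solving for f: f = 1.2136·2·9.81/((199.9/0.275)·1.313²) = 0.019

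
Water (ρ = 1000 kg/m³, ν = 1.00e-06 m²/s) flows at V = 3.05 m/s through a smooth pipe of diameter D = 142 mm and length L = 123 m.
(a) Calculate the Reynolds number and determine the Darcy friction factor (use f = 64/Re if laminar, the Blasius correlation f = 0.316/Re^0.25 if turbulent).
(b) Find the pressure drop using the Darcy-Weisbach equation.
(a) Re = V·D/ν = 3.05·0.142/1.00e-06 = 433100 → turbulent (Re > 4000); f = 0.316/Re^0.25 = 0.316/433100^0.25 = 0.012318 (Blasius is strictly valid for Re ≲ 1e5; used here as the smooth-pipe estimate the problem specifies)
(b) Darcy-Weisbach: ΔP = f·(L/D)·½ρV²/1000 = 0.012318·(123/0.142)·½·1000·3.05²/1000 = 49.63 kPa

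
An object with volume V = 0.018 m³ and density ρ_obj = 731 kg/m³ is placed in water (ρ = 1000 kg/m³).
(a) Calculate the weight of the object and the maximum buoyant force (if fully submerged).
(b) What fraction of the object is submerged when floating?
(a) W=rho_obj*g*V=731*9.81*0.018=129.1 N; F_B(max)=rho*g*V=1000*9.81*0.018=176.6 N
(b) Floating fraction=rho_obj/rho=731/1000=0.731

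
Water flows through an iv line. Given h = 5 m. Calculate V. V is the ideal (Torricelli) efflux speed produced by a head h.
Formula: V = \sqrt{2 g h}
V = √(2·9.81·5) = 9.905 m/s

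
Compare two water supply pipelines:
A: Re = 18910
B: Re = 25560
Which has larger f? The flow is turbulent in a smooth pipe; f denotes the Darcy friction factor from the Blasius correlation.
f(A) = 0.02695, f(B) = 0.02499. Answer: A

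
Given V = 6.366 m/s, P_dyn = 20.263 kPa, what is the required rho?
Formula: P_{dyn} = \frac{1}{2} \rho V^2
Substituting knowns: 20.263 = 0.5·rho·6.366²/1000
Solving for rho: rho = 2·(20.263·1000)/6.366² = 1000 kg/m³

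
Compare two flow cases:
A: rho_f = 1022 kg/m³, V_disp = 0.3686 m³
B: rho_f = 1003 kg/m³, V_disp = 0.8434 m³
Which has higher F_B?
F_B(A) = 3696 N, F_B(B) = 8299 N. Answer: B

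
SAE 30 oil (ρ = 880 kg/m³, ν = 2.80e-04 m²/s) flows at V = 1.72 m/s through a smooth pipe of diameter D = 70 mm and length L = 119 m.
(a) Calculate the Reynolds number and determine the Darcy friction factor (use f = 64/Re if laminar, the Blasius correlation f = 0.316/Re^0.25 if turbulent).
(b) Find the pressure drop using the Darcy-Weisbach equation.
(a) Re = V·D/ν = 1.72·0.07/2.80e-04 = 430 → laminar (Re < 2300); f = 64/Re = 64/430 = 0.14884
(b) Darcy-Weisbach: ΔP = f·(L/D)·½ρV²/1000 = 0.14884·(119/0.070)·½·880·1.72²/1000 = 329.4 kPa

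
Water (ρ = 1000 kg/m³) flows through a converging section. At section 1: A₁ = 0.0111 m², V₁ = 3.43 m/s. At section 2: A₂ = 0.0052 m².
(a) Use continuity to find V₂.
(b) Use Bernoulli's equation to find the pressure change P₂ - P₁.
(a) Continuity: A₁V₁=A₂V₂ -> V₂=A₁V₁/A₂=0.0111*3.43/0.0052=7.32 m/s
(b) Bernoulli: P₂-P₁=0.5*rho*(V₁^2-V₂^2)/1000=0.5*1000*(3.43^2-7.32^2)/1000=-20.91 kPa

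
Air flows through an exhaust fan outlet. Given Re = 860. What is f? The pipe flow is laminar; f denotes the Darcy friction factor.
Formula: f = \frac{64}{Re}
f = 64/860 = 0.07442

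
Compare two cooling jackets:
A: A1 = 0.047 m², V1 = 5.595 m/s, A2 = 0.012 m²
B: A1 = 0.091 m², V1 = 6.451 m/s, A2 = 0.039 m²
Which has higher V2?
V2(A) = 21.91 m/s, V2(B) = 15.05 m/s. Answer: A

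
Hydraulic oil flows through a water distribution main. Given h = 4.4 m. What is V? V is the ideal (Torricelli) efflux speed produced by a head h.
Formula: V = \sqrt{2 g h}
V = √(2·9.81·4.4) = 9.291 m/s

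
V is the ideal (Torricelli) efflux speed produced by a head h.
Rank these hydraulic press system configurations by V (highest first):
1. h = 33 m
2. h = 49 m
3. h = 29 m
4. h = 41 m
Case 1: V = 25.45 m/s
Case 2: V = 31.01 m/s
Case 3: V = 23.85 m/s
Case 4: V = 28.36 m/s
Ranking (highest first): 2, 4, 1, 3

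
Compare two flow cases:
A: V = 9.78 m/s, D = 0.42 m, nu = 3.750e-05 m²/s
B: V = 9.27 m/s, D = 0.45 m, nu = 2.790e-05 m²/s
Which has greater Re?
Re(A) = 109536, Re(B) = 149516. Answer: B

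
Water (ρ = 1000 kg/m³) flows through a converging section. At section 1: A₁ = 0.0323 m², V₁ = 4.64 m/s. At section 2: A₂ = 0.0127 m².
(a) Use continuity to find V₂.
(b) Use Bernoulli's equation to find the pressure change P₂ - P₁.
(a) Continuity: A₁V₁=A₂V₂ -> V₂=A₁V₁/A₂=0.0323*4.64/0.0127=11.80 m/s
(b) Bernoulli: P₂-P₁=0.5*rho*(V₁^2-V₂^2)/1000=0.5*1000*(4.64^2-11.80^2)/1000=-58.86 kPa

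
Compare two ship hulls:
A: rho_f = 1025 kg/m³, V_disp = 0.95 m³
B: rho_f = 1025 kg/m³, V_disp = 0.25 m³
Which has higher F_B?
F_B(A) = 9552 N, F_B(B) = 2514 N. Answer: A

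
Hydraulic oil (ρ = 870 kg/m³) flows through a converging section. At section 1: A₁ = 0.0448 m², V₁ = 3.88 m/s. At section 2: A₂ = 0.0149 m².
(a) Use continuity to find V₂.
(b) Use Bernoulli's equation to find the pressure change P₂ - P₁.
(a) Continuity: A₁V₁=A₂V₂ -> V₂=A₁V₁/A₂=0.0448*3.88/0.0149=11.67 m/s
(b) Bernoulli: P₂-P₁=0.5*rho*(V₁^2-V₂^2)/1000=0.5*870*(3.88^2-11.67^2)/1000=-52.69 kPa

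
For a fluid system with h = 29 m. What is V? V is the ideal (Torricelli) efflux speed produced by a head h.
Formula: V = \sqrt{2 g h}
V = √(2·9.81·29) = 23.85 m/s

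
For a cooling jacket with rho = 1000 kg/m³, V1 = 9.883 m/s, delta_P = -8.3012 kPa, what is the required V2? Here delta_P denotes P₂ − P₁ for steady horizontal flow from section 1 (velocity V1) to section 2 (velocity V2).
Formula: \Delta P = \frac{1}{2} \rho (V_1^2 - V_2^2)
Substituting knowns: -8.3012 = 0.5·1000·(9.883² − V2²)/1000
Solving for V2: V2 = √(9.883² − 2·(-8.3012·1000)/1000) = 10.69 m/s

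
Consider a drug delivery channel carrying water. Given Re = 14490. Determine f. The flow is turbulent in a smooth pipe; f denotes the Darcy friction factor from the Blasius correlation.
Formula: f = \frac{0.316}{Re^{0.25}}
f = 0.316/14490^0.25 = 0.0288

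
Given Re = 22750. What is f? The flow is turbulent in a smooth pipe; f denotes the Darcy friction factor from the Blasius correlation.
Formula: f = \frac{0.316}{Re^{0.25}}
f = 0.316/22750^0.25 = 0.02573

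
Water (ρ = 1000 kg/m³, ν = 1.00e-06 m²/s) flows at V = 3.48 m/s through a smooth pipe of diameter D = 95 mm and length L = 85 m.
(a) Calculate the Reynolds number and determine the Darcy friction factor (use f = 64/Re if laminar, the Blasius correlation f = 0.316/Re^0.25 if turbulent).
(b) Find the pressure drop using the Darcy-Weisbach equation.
(a) Re = V·D/ν = 3.48·0.095/1.00e-06 = 330600 → turbulent (Re > 4000); f = 0.316/Re^0.25 = 0.316/330600^0.25 = 0.013178 (Blasius is strictly valid for Re ≲ 1e5; used here as the smooth-pipe estimate the problem specifies)
(b) Darcy-Weisbach: ΔP = f·(L/D)·½ρV²/1000 = 0.013178·(85/0.095)·½·1000·3.48²/1000 = 71.4 kPa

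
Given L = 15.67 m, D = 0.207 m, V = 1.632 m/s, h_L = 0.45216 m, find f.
Formula: h_L = f \frac{L}{D} \frac{V^2}{2g}
Substituting knowns: 0.45216 = f·(15.67/0.207)·1.632²/(2·9.81)
Solving for f: f = 0.45216·2·9.81/((15.67/0.207)·1.632²) = 0.044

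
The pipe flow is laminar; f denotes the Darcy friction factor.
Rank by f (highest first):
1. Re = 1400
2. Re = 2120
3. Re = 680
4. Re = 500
Case 1: f = 0.04571
Case 2: f = 0.03019
Case 3: f = 0.09412
Case 4: f = 0.128
Ranking (highest first): 4, 3, 1, 2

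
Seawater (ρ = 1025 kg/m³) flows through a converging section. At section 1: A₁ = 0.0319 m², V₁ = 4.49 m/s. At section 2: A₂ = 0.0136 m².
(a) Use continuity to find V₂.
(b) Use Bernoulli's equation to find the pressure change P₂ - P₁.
(a) Continuity: A₁V₁=A₂V₂ -> V₂=A₁V₁/A₂=0.0319*4.49/0.0136=10.53 m/s
(b) Bernoulli: P₂-P₁=0.5*rho*(V₁^2-V₂^2)/1000=0.5*1025*(4.49^2-10.53^2)/1000=-46.49 kPa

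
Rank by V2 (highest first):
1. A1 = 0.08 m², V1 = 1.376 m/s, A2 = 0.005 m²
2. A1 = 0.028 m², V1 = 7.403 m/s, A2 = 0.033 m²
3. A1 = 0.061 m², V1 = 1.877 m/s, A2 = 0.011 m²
Case 1: V2 = 22.02 m/s
Case 2: V2 = 6.281 m/s
Case 3: V2 = 10.41 m/s
Ranking (highest first): 1, 3, 2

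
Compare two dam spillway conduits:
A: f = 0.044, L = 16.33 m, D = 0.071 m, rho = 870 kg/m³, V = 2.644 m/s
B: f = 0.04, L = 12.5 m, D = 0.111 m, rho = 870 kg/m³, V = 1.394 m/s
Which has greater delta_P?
delta_P(A) = 30.77 kPa, delta_P(B) = 3.808 kPa. Answer: A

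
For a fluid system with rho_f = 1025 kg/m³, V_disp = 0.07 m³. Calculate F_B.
Formula: F_B = \rho_f g V_{disp}
F_B = 1025·9.81·0.07 = 703.9 N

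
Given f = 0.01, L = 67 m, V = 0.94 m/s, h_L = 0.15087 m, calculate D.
Formula: h_L = f \frac{L}{D} \frac{V^2}{2g}
Substituting knowns: 0.15087 = 0.01·(67/D)·0.94²/(2·9.81)
Solving for D: D = 0.01·67·0.94²/(2·9.81·0.15087) = 0.2 m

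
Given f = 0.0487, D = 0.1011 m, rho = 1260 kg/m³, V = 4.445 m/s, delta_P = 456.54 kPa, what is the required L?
Formula: \Delta P = f \frac{L}{D} \frac{\rho V^2}{2}
Substituting knowns: 456.54 = 0.0487·(L/0.1011)·0.5·1260·4.445²/1000
Solving for L: L = (456.54·1000)·0.1011/(0.0487·0.5·1260·4.445²) = 76.14 m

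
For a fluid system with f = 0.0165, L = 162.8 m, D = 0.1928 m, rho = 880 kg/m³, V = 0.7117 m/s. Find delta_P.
Formula: \Delta P = f \frac{L}{D} \frac{\rho V^2}{2}
delta_P = 0.0165·(162.8/0.1928)·0.5·880·0.7117²/1000 = 3.105 kPa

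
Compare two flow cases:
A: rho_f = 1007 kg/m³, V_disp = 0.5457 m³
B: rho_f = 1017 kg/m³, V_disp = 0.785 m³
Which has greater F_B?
F_B(A) = 5391 N, F_B(B) = 7832 N. Answer: B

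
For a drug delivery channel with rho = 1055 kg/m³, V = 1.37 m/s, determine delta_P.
Formula: V = \sqrt{\frac{2 \Delta P}{\rho}}
Substituting knowns: 1.37 = √(2·(delta_P·1000)/1055)
Solving for delta_P: delta_P = 1.37²·1055/2/1000 = 0.9901 kPa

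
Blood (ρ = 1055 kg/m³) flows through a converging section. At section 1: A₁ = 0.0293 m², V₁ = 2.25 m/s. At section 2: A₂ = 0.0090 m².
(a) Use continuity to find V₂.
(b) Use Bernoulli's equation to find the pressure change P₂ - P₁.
(a) Continuity: A₁V₁=A₂V₂ -> V₂=A₁V₁/A₂=0.0293*2.25/0.0090=7.33 m/s
(b) Bernoulli: P₂-P₁=0.5*rho*(V₁^2-V₂^2)/1000=0.5*1055*(2.25^2-7.33^2)/1000=-25.67 kPa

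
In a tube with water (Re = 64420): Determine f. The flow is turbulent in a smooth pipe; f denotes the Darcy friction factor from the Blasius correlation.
Formula: f = \frac{0.316}{Re^{0.25}}
f = 0.316/64420^0.25 = 0.01983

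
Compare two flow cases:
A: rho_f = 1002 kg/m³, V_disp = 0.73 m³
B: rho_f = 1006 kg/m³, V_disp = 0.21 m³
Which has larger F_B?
F_B(A) = 7176 N, F_B(B) = 2072 N. Answer: A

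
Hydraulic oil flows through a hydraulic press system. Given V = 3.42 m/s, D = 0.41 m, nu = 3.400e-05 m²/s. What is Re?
Formula: Re = \frac{V D}{\nu}
Re = 3.42·0.41/3.400e-05 = 41241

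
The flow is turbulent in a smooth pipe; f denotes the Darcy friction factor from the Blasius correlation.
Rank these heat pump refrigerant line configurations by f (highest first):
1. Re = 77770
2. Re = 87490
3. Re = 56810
Case 1: f = 0.01892
Case 2: f = 0.01837
Case 3: f = 0.02047
Ranking (highest first): 3, 1, 2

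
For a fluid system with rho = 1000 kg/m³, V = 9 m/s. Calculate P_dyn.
Formula: P_{dyn} = \frac{1}{2} \rho V^2
P_dyn = 0.5·1000·9²/1000 = 40.5 kPa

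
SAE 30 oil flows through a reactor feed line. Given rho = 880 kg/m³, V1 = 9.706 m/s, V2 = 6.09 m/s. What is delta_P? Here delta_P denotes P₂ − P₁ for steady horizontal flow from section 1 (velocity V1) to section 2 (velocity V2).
Formula: \Delta P = \frac{1}{2} \rho (V_1^2 - V_2^2)
delta_P = 0.5·880·(9.706² − 6.09²)/1000 = 25.13 kPa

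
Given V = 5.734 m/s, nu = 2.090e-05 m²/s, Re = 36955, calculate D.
Formula: Re = \frac{V D}{\nu}
Substituting knowns: 36955 = 5.734·D/2.090e-05
Solving for D: D = 36955·2.090e-05/5.734 = 0.1347 m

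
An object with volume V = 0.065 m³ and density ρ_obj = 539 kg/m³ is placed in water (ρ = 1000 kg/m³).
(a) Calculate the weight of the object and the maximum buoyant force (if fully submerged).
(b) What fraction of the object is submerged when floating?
(a) W=rho_obj*g*V=539*9.81*0.065=343.7 N; F_B(max)=rho*g*V=1000*9.81*0.065=637.6 N
(b) Floating fraction=rho_obj/rho=539/1000=0.539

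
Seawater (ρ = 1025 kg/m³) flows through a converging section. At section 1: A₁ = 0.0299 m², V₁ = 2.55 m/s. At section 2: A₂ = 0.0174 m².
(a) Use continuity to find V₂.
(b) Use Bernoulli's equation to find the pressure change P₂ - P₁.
(a) Continuity: A₁V₁=A₂V₂ -> V₂=A₁V₁/A₂=0.0299*2.55/0.0174=4.38 m/s
(b) Bernoulli: P₂-P₁=0.5*rho*(V₁^2-V₂^2)/1000=0.5*1025*(2.55^2-4.38^2)/1000=-6.499 kPa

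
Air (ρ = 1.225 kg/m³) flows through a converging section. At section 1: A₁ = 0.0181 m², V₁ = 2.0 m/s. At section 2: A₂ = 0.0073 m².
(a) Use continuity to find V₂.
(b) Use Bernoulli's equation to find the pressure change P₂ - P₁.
(a) Continuity: A₁V₁=A₂V₂ -> V₂=A₁V₁/A₂=0.0181*2.0/0.0073=4.96 m/s
(b) Bernoulli: P₂-P₁=0.5*rho*(V₁^2-V₂^2)/1000=0.5*1.225*(2.0^2-4.96^2)/1000=-0.01262 kPa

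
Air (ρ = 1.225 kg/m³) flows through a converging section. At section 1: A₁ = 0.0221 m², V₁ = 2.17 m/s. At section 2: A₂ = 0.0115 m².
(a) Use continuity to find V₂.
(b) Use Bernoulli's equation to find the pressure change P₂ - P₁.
(a) Continuity: A₁V₁=A₂V₂ -> V₂=A₁V₁/A₂=0.0221*2.17/0.0115=4.17 m/s
(b) Bernoulli: P₂-P₁=0.5*rho*(V₁^2-V₂^2)/1000=0.5*1.225*(2.17^2-4.17^2)/1000=-0.007767 kPa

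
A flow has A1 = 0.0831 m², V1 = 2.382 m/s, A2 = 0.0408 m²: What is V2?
Formula: V_2 = \frac{A_1 V_1}{A_2}
V2 = 0.0831·2.382/0.0408 = 4.852 m/s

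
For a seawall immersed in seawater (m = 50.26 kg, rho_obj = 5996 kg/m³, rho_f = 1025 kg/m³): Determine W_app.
Formula: W_{app} = mg\left(1 - \frac{\rho_f}{\rho_{obj}}\right)
W_app = 50.26·9.81·(1 − 1025/5996) = 408.8 N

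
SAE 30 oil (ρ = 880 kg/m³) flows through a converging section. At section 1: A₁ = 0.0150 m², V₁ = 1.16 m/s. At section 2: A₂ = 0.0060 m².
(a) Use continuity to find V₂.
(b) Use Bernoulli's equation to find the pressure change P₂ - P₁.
(a) Continuity: A₁V₁=A₂V₂ -> V₂=A₁V₁/A₂=0.0150*1.16/0.0060=2.90 m/s
(b) Bernoulli: P₂-P₁=0.5*rho*(V₁^2-V₂^2)/1000=0.5*880*(1.16^2-2.90^2)/1000=-3.108 kPa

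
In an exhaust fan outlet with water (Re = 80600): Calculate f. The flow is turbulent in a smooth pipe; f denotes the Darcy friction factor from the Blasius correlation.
Formula: f = \frac{0.316}{Re^{0.25}}
f = 0.316/80600^0.25 = 0.01875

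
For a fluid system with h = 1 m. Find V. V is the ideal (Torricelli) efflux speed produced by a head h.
Formula: V = \sqrt{2 g h}
V = √(2·9.81·1) = 4.429 m/s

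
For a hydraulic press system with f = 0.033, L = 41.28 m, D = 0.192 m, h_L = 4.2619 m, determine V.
Formula: h_L = f \frac{L}{D} \frac{V^2}{2g}
Substituting knowns: 4.2619 = 0.033·(41.28/0.192)·V²/(2·9.81)
Solving for V: V = √(4.2619·2·9.81/(0.033·(41.28/0.192))) = 3.433 m/s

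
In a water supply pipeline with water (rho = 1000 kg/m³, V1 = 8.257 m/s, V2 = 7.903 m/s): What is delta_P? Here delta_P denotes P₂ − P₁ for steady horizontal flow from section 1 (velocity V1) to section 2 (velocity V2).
Formula: \Delta P = \frac{1}{2} \rho (V_1^2 - V_2^2)
delta_P = 0.5·1000·(8.257² − 7.903²)/1000 = 2.86 kPa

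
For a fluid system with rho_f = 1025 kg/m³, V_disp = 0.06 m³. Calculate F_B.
Formula: F_B = \rho_f g V_{disp}
F_B = 1025·9.81·0.06 = 603.3 N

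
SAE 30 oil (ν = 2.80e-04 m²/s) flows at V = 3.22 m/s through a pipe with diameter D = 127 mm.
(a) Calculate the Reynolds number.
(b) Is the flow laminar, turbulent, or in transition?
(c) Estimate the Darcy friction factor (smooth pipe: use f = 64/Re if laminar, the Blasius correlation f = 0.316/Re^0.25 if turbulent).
(a) Re = V·D/ν = 3.22·0.127/2.80e-04 = 1460.5
(b) Flow regime: laminar (Re < 2300)
(c) Friction factor: f = 64/Re = 64/1460.5 = 0.04382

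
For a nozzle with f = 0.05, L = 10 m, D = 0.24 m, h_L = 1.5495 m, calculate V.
Formula: h_L = f \frac{L}{D} \frac{V^2}{2g}
Substituting knowns: 1.5495 = 0.05·(10/0.24)·V²/(2·9.81)
Solving for V: V = √(1.5495·2·9.81/(0.05·(10/0.24))) = 3.82 m/s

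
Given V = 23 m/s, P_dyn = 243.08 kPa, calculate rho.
Formula: P_{dyn} = \frac{1}{2} \rho V^2
Substituting knowns: 243.08 = 0.5·rho·23²/1000
Solving for rho: rho = 2·(243.08·1000)/23² = 919 kg/m³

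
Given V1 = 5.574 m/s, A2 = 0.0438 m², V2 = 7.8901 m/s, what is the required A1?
Formula: V_2 = \frac{A_1 V_1}{A_2}
Substituting knowns: 7.8901 = A1·5.574/0.0438
Solving for A1: A1 = 7.8901·0.0438/5.574 = 0.062 m²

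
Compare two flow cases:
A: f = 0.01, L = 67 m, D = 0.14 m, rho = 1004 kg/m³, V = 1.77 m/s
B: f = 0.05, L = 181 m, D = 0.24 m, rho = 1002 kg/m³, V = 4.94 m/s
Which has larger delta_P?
delta_P(A) = 7.527 kPa, delta_P(B) = 461 kPa. Answer: B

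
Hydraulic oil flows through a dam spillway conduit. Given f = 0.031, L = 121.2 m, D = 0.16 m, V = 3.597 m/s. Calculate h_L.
Formula: h_L = f \frac{L}{D} \frac{V^2}{2g}
h_L = 0.031·(121.2/0.16)·3.597²/(2·9.81) = 15.49 m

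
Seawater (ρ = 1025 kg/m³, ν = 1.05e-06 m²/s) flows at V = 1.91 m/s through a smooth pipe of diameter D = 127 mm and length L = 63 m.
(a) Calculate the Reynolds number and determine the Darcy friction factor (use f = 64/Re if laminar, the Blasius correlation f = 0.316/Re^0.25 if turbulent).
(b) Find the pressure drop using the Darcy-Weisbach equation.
(a) Re = V·D/ν = 1.91·0.127/1.05e-06 = 231020 → turbulent (Re > 4000); f = 0.316/Re^0.25 = 0.316/231020^0.25 = 0.014414 (Blasius is strictly valid for Re ≲ 1e5; used here as the smooth-pipe estimate the problem specifies)
(b) Darcy-Weisbach: ΔP = f·(L/D)·½ρV²/1000 = 0.014414·(63/0.127)·½·1025·1.91²/1000 = 13.37 kPa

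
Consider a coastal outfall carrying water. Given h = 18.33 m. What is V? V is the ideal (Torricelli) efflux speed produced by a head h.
Formula: V = \sqrt{2 g h}
V = √(2·9.81·18.33) = 18.96 m/s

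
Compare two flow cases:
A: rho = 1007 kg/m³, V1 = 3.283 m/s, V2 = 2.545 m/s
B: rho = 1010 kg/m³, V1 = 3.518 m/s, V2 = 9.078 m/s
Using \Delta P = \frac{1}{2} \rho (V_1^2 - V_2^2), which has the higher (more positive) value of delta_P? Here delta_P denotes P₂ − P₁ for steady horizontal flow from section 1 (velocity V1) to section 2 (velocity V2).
delta_P(A) = 2.166 kPa, delta_P(B) = -35.37 kPa. Answer: A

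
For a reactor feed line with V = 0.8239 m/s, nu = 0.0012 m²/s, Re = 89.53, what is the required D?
Formula: Re = \frac{V D}{\nu}
Substituting knowns: 89.53 = 0.8239·D/0.0012
Solving for D: D = 89.53·0.0012/0.8239 = 0.1304 m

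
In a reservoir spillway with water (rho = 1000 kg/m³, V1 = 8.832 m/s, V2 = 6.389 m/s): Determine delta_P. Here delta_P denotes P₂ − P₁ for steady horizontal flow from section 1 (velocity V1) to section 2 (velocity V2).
Formula: \Delta P = \frac{1}{2} \rho (V_1^2 - V_2^2)
delta_P = 0.5·1000·(8.832² − 6.389²)/1000 = 18.59 kPa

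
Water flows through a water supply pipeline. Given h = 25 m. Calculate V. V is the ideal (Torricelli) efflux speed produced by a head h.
Formula: V = \sqrt{2 g h}
V = √(2·9.81·25) = 22.15 m/s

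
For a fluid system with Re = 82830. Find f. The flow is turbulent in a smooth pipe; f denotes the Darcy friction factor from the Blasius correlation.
Formula: f = \frac{0.316}{Re^{0.25}}
f = 0.316/82830^0.25 = 0.01863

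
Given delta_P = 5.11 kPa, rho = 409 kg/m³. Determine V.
Formula: V = \sqrt{\frac{2 \Delta P}{\rho}}
V = √(2·(5.11·1000)/409) = 4.999 m/s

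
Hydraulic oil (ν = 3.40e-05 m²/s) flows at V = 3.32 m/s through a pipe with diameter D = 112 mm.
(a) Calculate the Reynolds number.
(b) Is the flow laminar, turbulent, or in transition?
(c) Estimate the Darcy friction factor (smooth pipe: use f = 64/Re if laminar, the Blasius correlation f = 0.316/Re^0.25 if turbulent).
(a) Re = V·D/ν = 3.32·0.112/3.40e-05 = 10936
(b) Flow regime: turbulent (Re > 4000)
(c) Friction factor: f = 0.316/Re^0.25 = 0.316/10936^0.25 = 0.0309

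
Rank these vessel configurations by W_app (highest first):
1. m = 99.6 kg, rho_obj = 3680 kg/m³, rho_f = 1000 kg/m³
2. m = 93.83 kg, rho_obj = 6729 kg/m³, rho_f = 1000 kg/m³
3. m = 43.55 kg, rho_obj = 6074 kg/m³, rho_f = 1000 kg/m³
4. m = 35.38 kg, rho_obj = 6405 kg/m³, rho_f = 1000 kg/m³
Case 1: W_app = 711.6 N
Case 2: W_app = 783.7 N
Case 3: W_app = 356.9 N
Case 4: W_app = 292.9 N
Ranking (highest first): 2, 1, 3, 4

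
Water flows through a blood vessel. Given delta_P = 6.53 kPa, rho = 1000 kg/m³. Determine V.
Formula: V = \sqrt{\frac{2 \Delta P}{\rho}}
V = √(2·(6.53·1000)/1000) = 3.614 m/s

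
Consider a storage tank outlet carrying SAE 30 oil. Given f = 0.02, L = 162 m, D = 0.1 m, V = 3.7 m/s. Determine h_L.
Formula: h_L = f \frac{L}{D} \frac{V^2}{2g}
h_L = 0.02·(162/0.1)·3.7²/(2·9.81) = 22.61 m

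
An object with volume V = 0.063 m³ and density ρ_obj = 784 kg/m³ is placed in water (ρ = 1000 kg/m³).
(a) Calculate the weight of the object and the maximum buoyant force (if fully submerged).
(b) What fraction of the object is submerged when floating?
(a) W=rho_obj*g*V=784*9.81*0.063=484.5 N; F_B(max)=rho*g*V=1000*9.81*0.063=618.0 N
(b) Floating fraction=rho_obj/rho=784/1000=0.784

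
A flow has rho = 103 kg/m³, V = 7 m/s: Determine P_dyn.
Formula: P_{dyn} = \frac{1}{2} \rho V^2
P_dyn = 0.5·103·7²/1000 = 2.523 kPa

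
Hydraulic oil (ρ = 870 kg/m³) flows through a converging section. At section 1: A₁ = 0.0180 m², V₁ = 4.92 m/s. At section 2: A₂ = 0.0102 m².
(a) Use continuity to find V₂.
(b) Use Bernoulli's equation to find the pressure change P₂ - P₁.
(a) Continuity: A₁V₁=A₂V₂ -> V₂=A₁V₁/A₂=0.0180*4.92/0.0102=8.68 m/s
(b) Bernoulli: P₂-P₁=0.5*rho*(V₁^2-V₂^2)/1000=0.5*870*(4.92^2-8.68^2)/1000=-22.24 kPa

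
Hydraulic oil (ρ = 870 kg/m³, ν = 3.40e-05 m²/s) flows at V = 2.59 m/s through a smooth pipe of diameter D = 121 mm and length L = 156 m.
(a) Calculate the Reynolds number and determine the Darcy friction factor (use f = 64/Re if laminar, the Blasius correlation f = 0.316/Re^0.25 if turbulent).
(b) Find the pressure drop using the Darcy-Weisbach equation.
(a) Re = V·D/ν = 2.59·0.121/3.40e-05 = 9217.4 → turbulent (Re > 4000); f = 0.316/Re^0.25 = 0.316/9217.4^0.25 = 0.03225
(b) Darcy-Weisbach: ΔP = f·(L/D)·½ρV²/1000 = 0.03225·(156/0.121)·½·870·2.59²/1000 = 121.3 kPa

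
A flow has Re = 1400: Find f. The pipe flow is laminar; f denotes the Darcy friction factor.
Formula: f = \frac{64}{Re}
f = 64/1400 = 0.04571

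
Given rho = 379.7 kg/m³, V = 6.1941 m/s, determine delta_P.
Formula: V = \sqrt{\frac{2 \Delta P}{\rho}}
Substituting knowns: 6.1941 = √(2·(delta_P·1000)/379.7)
Solving for delta_P: delta_P = 6.1941²·379.7/2/1000 = 7.284 kPa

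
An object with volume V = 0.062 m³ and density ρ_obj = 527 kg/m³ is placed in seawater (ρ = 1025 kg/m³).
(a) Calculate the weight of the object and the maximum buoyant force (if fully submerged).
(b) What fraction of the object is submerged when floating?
(a) W=rho_obj*g*V=527*9.81*0.062=320.5 N; F_B(max)=rho*g*V=1025*9.81*0.062=623.4 N
(b) Floating fraction=rho_obj/rho=527/1025=0.514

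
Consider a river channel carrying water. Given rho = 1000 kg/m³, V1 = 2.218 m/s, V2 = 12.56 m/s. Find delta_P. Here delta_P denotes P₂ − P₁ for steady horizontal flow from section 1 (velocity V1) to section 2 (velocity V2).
Formula: \Delta P = \frac{1}{2} \rho (V_1^2 - V_2^2)
delta_P = 0.5·1000·(2.218² − 12.56²)/1000 = -76.42 kPa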